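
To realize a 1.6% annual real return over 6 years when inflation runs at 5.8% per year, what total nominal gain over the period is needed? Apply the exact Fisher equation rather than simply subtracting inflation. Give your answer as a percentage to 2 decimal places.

54.27%

Required annual nominal rate: (1+1.6%)(1+5.8%) − 1 = 7.4928%.
Cumulative over 6 years: (1 + 0.074928)^6 − 1 ≈ 0.54268.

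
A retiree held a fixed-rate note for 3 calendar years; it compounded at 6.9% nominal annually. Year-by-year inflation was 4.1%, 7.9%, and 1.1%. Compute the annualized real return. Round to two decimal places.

2.46%

Cumulative inflation factor: 1.041 × 1.079 × 1.011 ≈ 1.13559.
Nominal growth factor: 1.22161. Real growth factor = 1.22161 / 1.13559 ≈ 1.07575.
Annualized: 1.07575^(1/3) − 1 ≈ 0.02464.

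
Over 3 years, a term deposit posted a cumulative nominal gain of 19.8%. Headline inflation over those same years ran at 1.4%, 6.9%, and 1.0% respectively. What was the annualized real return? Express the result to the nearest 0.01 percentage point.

Cumulative inflation factor: 1.014 × 1.069 × 1.010 ≈ 1.09481.
Nominal growth factor: 1.19800. Real growth factor = 1.19800 / 1.09481 ≈ 1.09426.
Annualized: 1.09426^(1/3) − 1 ≈ 0.03048.

3.05%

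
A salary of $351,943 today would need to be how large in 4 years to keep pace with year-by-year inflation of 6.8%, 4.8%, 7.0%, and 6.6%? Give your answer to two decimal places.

$449,309.76

Cumulative price-level factor: 1.068 × 1.048 × 1.070 × 1.066 ≈ 1.2766549037.
The nominal amount required is $351,943 scaled up by that factor.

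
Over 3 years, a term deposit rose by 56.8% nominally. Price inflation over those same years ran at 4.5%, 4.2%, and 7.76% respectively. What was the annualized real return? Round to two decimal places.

Cumulative inflation factor: 1.045 × 1.042 × 1.0776 ≈ 1.17339.
Nominal growth factor: 1.56800. Real growth factor = 1.56800 / 1.17339 ≈ 1.33630.
Annualized: 1.33630^(1/3) − 1 ≈ 0.10146.

10.15%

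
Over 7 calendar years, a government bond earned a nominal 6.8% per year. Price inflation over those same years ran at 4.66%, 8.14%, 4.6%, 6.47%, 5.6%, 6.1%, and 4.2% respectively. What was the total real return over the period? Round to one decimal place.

Cumulative inflation factor: 1.0466 × 1.0814 × 1.046 × 1.0647 × 1.056 × 1.061 × 1.042 ≈ 1.47154.
Nominal growth factor: 1.58489. Real growth factor = 1.58489 / 1.47154 ≈ 1.07702.
Total real return ≈ 7.7025%.

7.7%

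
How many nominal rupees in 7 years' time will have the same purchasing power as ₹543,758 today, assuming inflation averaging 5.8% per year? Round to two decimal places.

₹806,873.28

Cumulative price-level factor: (1+5.8%)^7 ≈ 1.4838830495.
The nominal amount required is ₹543,758 scaled up by that factor.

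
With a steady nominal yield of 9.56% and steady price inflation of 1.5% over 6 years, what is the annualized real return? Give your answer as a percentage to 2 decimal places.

7.94%

With constant rates the annual real return is the same each year: (1+9.56%)/(1+1.5%) − 1 = 0.07941.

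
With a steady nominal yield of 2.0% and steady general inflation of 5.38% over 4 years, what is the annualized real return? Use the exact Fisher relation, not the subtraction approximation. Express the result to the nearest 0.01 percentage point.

-3.21%

With constant rates the annual real return is the same each year: (1+2.0%)/(1+5.38%) − 1 = -0.03207.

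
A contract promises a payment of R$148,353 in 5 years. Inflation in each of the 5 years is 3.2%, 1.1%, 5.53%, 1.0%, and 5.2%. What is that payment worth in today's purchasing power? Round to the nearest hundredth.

R$126,809.69

Price-level factor over 5 years: 1.032 × 1.011 × 1.0553 × 1.010 × 1.052 ≈ 1.1698869719.
Purchasing power today: R$148,353 divided by that factor.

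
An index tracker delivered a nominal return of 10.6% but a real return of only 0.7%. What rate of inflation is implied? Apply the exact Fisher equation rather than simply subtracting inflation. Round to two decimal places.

From (1+r_nom) = (1+r_real)(1+π), we get 1+π = (1 + 10.6%)/(1 + 0.7%) = 1.106/1.007 ≈ 1.09831.
So π ≈ 9.8312%.

9.83%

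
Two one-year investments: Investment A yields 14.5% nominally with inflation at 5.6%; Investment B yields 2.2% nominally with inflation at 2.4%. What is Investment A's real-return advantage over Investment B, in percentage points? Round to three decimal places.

8.623

Investment A real return: 1.145/1.056 − 1 = 8.4280%.
Investment B real return: 1.022/1.024 − 1 = -0.1953%.
Difference: 8.4280 − (-0.1953) = 8.6233 pp.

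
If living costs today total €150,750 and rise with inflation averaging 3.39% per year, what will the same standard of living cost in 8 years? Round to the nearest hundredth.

Cumulative price-level factor: (1+3.39%)^8 ≈ 1.3056545382.
Multiplying €150,750 by the price-level factor gives the future nominal sum.

€196,827.42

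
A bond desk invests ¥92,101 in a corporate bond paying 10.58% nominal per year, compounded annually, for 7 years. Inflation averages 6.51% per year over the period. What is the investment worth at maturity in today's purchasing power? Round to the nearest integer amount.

¥119,748

Nominal value at maturity: ¥92,101 × (1 + 10.58%)^7 ≈ ¥186,209.
Price-level factor over 7 years: (1 + 6.51%)^7 ≈ 1.5550082332.
Dividing the nominal maturity value by the price-level factor gives the value in today's money.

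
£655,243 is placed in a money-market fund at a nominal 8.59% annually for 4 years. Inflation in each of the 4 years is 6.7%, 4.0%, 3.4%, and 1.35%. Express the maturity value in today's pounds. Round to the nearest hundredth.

Nominal value at maturity: £655,243 × (1 + 8.59%)^4 ≈ £911,090.93.
Price-level factor over 4 years: 1.067 × 1.040 × 1.034 × 1.0135 ≈ 1.1628991431.
The maturity value deflated by that factor is the answer in today's purchasing power.

£783,465.13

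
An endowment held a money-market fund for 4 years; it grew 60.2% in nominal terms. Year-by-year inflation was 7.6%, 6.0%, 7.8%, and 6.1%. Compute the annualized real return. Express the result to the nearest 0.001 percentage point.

5.269%

Cumulative inflation factor: 1.076 × 1.060 × 1.078 × 1.061 ≈ 1.30452.
Nominal growth factor: 1.60200. Real growth factor = 1.60200 / 1.30452 ≈ 1.22803.
Annualized: 1.22803^(1/4) − 1 ≈ 0.05269.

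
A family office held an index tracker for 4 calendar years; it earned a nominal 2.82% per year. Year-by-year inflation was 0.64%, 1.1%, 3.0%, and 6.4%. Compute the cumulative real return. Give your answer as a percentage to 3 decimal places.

0.233%

Cumulative inflation factor: 1.0064 × 1.011 × 1.030 × 1.064 ≈ 1.11507.
Nominal growth factor: 1.11766. Real growth factor = 1.11766 / 1.11507 ≈ 1.00233.
Total real return ≈ 0.2328%.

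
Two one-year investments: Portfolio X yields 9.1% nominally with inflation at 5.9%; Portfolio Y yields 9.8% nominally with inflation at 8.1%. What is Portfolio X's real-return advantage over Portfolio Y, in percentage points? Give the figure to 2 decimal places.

Portfolio X real return: 1.091/1.059 − 1 = 3.022%.
Portfolio Y real return: 1.098/1.081 − 1 = 1.573%.
Difference: 3.022 − 1.573 = 1.449 pp.

1.45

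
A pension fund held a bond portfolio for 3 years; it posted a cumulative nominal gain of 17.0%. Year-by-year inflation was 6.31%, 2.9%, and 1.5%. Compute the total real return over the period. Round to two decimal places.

5.37%

Cumulative inflation factor: 1.0631 × 1.029 × 1.015 ≈ 1.11034.
Nominal growth factor: 1.17000. Real growth factor = 1.17000 / 1.11034 ≈ 1.05373.
Total real return ≈ 5.3732%.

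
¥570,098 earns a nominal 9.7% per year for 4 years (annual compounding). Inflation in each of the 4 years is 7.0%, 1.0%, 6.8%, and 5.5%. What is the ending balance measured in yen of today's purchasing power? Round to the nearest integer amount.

¥678,027

Nominal value at maturity: ¥570,098 × (1 + 9.7%)^4 ≈ ¥825,612.
Price-level factor over 4 years: 1.070 × 1.010 × 1.068 × 1.055 = 1.217667918.
The maturity value deflated by that factor is the answer in today's purchasing power.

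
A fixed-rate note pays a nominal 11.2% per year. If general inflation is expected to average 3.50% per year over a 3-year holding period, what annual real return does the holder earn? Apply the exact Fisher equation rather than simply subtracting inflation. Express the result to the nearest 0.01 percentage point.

7.44%

With constant rates the annual real return is the same each year: (1+11.2%)/(1+3.50%) − 1 = 0.07440.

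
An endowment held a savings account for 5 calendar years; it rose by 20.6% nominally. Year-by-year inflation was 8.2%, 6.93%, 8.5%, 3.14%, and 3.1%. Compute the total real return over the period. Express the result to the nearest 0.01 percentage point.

Cumulative inflation factor: 1.082 × 1.0693 × 1.085 × 1.0314 × 1.031 ≈ 1.33488.
Nominal growth factor: 1.20600. Real growth factor = 1.20600 / 1.33488 ≈ 0.90345.
Total real return ≈ -9.6548%.

-9.65%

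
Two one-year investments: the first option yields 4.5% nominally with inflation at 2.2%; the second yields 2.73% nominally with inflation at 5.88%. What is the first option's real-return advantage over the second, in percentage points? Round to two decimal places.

5.23

The first option real return: 1.045/1.022 − 1 = 2.250%.
The second real return: 1.0273/1.0588 − 1 = -2.975%.
Difference: 2.250 − (-2.975) = 5.225 pp.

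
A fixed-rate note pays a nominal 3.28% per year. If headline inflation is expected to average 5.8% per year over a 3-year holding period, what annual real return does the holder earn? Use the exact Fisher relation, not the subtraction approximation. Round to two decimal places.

With constant rates the annual real return is the same each year: (1+3.28%)/(1+5.8%) − 1 = -0.02382.

-2.38%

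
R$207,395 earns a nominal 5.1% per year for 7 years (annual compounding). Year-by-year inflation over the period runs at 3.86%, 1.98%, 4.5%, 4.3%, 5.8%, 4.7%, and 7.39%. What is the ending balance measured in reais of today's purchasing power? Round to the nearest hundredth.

Nominal value at maturity: R$207,395 × (1 + 5.1%)^7 ≈ R$293,776.66.
Price-level factor over 7 years: 1.0386 × 1.0198 × 1.045 × 1.043 × 1.058 × 1.047 × 1.0739 ≈ 1.3732832296.
Dividing the nominal maturity value by the price-level factor gives the value in today's money.

R$213,922.85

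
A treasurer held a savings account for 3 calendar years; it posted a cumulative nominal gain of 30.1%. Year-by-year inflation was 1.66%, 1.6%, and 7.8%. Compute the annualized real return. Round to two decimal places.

5.33%

Cumulative inflation factor: 1.0166 × 1.016 × 1.078 ≈ 1.11343.
Nominal growth factor: 1.30100. Real growth factor = 1.30100 / 1.11343 ≈ 1.16846.
Annualized: 1.16846^(1/3) − 1 ≈ 0.05327.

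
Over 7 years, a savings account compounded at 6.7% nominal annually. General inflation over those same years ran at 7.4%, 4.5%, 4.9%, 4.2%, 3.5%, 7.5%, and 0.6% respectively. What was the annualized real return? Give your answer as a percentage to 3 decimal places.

1.974%

Cumulative inflation factor: 1.074 × 1.045 × 1.049 × 1.042 × 1.035 × 1.075 × 1.006 ≈ 1.37313.
Nominal growth factor: 1.57453. Real growth factor = 1.57453 / 1.37313 ≈ 1.14668.
Annualized: 1.14668^(1/7) − 1 ≈ 0.01974.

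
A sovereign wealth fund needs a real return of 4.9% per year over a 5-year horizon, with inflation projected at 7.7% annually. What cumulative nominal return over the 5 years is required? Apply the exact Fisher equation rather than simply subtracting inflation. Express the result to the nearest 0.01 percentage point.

84.06%

Required annual nominal rate: (1+4.9%)(1+7.7%) − 1 = 12.9773%.
Cumulative over 5 years: (1 + 0.129773)^5 − 1 ≈ 0.84059.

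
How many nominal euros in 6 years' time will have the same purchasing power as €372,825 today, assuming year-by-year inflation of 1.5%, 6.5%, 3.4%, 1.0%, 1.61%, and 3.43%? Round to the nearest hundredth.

Cumulative price-level factor: 1.015 × 1.065 × 1.034 × 1.010 × 1.0161 × 1.0343 ≈ 1.1864256807.
The nominal amount required is €372,825 scaled up by that factor.

€442,329.15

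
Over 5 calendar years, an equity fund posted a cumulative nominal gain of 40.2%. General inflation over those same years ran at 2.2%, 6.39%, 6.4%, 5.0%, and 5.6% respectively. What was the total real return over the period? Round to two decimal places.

Cumulative inflation factor: 1.022 × 1.0639 × 1.064 × 1.050 × 1.056 ≈ 1.28276.
Nominal growth factor: 1.40200. Real growth factor = 1.40200 / 1.28276 ≈ 1.09295.
Total real return ≈ 9.2953%.

9.30%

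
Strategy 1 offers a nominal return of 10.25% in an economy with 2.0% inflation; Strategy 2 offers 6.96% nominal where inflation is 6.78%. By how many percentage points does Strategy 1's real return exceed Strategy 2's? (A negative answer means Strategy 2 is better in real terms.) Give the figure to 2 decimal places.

Strategy 1 real return: 1.1025/1.020 − 1 = 8.088%.
Strategy 2 real return: 1.0696/1.0678 − 1 = 0.169%.
Difference: 8.088 − 0.169 = 7.919 pp.

7.92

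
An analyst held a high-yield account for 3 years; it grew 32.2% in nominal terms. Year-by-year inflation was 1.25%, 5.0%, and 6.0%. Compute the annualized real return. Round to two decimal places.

Cumulative inflation factor: 1.0125 × 1.050 × 1.060 ≈ 1.12691.
Nominal growth factor: 1.32200. Real growth factor = 1.32200 / 1.12691 ≈ 1.17312.
Annualized: 1.17312^(1/3) − 1 ≈ 0.05466.

5.47%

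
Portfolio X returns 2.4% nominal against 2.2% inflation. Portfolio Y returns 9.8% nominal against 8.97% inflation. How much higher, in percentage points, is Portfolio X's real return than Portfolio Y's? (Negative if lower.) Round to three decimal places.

Portfolio X real return: 1.024/1.022 − 1 = 0.1957%.
Portfolio Y real return: 1.098/1.0897 − 1 = 0.7617%.
Difference: 0.1957 − 0.7617 = -0.5660 pp.

-0.566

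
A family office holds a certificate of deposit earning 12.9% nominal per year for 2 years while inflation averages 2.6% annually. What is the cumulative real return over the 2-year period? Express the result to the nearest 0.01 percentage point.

The annual real rate is (1+12.9%)/(1+2.6%) − 1 = 10.0390%.
Compounded over 2 years: (1 + 0.100390)^2 − 1 ≈ 0.21086.

21.09%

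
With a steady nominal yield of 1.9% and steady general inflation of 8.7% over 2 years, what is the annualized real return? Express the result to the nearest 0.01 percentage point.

-6.26%

With constant rates the annual real return is the same each year: (1+1.9%)/(1+8.7%) − 1 = -0.06256.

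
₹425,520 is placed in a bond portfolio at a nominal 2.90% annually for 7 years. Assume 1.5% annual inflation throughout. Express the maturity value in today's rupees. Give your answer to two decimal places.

₹468,344.37

Nominal value at maturity: ₹425,520 × (1 + 2.90%)^7 ≈ ₹519,789.62.
Price-level factor over 7 years: (1 + 1.5%)^7 ≈ 1.1098449129.
The maturity value deflated by that factor is the answer in today's purchasing power.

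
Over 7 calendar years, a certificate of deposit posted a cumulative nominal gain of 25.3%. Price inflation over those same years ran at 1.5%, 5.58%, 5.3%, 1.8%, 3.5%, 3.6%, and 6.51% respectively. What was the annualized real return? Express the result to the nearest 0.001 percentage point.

-0.655%

Cumulative inflation factor: 1.015 × 1.0558 × 1.053 × 1.018 × 1.035 × 1.036 × 1.0651 ≈ 1.31194.
Nominal growth factor: 1.25300. Real growth factor = 1.25300 / 1.31194 ≈ 0.95507.
Annualized: 0.95507^(1/7) − 1 ≈ -0.00655.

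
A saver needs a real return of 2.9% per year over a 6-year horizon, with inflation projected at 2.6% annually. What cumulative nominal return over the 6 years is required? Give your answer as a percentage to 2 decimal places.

38.48%

Required annual nominal rate: (1+2.9%)(1+2.6%) − 1 = 5.5754%.
Cumulative over 6 years: (1 + 0.055754)^6 − 1 ≈ 0.38477.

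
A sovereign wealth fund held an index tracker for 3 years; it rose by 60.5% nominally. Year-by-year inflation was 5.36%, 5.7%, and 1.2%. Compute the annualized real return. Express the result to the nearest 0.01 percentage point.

Cumulative inflation factor: 1.0536 × 1.057 × 1.012 ≈ 1.12702.
Nominal growth factor: 1.60500. Real growth factor = 1.60500 / 1.12702 ≈ 1.42411.
Annualized: 1.42411^(1/3) − 1 ≈ 0.12507.

12.51%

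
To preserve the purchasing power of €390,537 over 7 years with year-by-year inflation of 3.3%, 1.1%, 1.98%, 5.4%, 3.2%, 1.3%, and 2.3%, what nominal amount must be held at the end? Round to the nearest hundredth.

Cumulative price-level factor: 1.033 × 1.011 × 1.0198 × 1.054 × 1.032 × 1.013 × 1.023 ≈ 1.2005268345.
The nominal amount required is €390,537 scaled up by that factor.

€468,850.15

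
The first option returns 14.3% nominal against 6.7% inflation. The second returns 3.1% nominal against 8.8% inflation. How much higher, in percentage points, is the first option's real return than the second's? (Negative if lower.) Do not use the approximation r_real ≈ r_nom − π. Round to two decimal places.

12.36

The first option real return: 1.143/1.067 − 1 = 7.123%.
The second real return: 1.031/1.088 − 1 = -5.239%.
Difference: 7.123 − (-5.239) = 12.362 pp.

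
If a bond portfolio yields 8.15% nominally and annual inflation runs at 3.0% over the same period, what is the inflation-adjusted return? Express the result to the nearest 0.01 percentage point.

5.00%

Real return via the Fisher equation: (1 + 8.15%)/(1 + 3.0%) − 1 = 1.0815/1.030 − 1 ≈ 0.05000.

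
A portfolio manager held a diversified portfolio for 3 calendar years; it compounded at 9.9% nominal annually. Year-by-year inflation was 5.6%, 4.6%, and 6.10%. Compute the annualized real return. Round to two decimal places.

Cumulative inflation factor: 1.056 × 1.046 × 1.0610 ≈ 1.17196.
Nominal growth factor: 1.32737. Real growth factor = 1.32737 / 1.17196 ≈ 1.13261.
Annualized: 1.13261^(1/3) − 1 ≈ 0.04238.

4.24%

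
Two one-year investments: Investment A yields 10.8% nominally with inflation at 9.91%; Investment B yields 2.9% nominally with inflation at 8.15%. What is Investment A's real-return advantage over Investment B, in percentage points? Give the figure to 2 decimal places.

Investment A real return: 1.108/1.0991 − 1 = 0.810%.
Investment B real return: 1.029/1.0815 − 1 = -4.854%.
Difference: 0.810 − (-4.854) = 5.664 pp.

5.66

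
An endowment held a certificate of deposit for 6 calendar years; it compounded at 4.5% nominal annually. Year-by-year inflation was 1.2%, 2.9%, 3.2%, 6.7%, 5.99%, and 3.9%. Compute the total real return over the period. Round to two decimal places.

3.13%

Cumulative inflation factor: 1.012 × 1.029 × 1.032 × 1.067 × 1.0599 × 1.039 ≈ 1.26276.
Nominal growth factor: 1.30226. Real growth factor = 1.30226 / 1.26276 ≈ 1.03128.
Total real return ≈ 3.1282%.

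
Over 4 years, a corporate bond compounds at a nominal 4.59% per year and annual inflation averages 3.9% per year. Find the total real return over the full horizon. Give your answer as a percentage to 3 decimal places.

The annual real rate is (1+4.59%)/(1+3.9%) − 1 = 0.6641%.
Compounded over 4 years: (1 + 0.006641)^4 − 1 ≈ 0.02683.

2.683%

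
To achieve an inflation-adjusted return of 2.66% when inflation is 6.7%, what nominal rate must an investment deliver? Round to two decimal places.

By the Fisher equation, 1 + r_nom = (1 + 2.66%)(1 + 6.7%) = 1.0266 × 1.067 = 1.0953822.
So r_nom = 9.53822%.

9.54%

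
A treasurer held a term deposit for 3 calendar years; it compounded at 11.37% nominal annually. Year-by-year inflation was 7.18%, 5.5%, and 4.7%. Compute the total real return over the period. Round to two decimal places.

Cumulative inflation factor: 1.0718 × 1.055 × 1.047 ≈ 1.18389.
Nominal growth factor: 1.38135. Real growth factor = 1.38135 / 1.18389 ≈ 1.16679.
Total real return ≈ 16.6787%.

16.68%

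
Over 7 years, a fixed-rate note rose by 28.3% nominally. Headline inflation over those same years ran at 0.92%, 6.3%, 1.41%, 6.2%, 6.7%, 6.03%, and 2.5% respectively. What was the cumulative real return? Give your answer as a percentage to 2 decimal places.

Cumulative inflation factor: 1.0092 × 1.063 × 1.0141 × 1.062 × 1.067 × 1.0603 × 1.025 ≈ 1.33978.
Nominal growth factor: 1.28300. Real growth factor = 1.28300 / 1.33978 ≈ 0.95762.
Total real return ≈ -4.2379%.

-4.24%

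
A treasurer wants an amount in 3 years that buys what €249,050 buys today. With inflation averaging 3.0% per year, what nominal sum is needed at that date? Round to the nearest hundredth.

€272,143.66

Cumulative price-level factor: (1+3.0%)^3 = 1.092727.
Multiplying €249,050 by the price-level factor gives the future nominal sum.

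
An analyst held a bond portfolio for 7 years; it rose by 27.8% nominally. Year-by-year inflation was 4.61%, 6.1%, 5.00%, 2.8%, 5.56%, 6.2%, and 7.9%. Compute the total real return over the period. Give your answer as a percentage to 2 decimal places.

Cumulative inflation factor: 1.0461 × 1.061 × 1.0500 × 1.028 × 1.0556 × 1.062 × 1.079 ≈ 1.44916.
Nominal growth factor: 1.27800. Real growth factor = 1.27800 / 1.44916 ≈ 0.88189.
Total real return ≈ -11.8110%.

-11.81%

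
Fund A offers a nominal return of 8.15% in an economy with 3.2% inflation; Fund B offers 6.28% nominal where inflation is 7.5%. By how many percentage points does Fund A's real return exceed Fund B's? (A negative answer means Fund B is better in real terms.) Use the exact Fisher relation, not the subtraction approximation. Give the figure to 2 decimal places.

5.93

Fund A real return: 1.0815/1.032 − 1 = 4.797%.
Fund B real return: 1.0628/1.075 − 1 = -1.135%.
Difference: 4.797 − (-1.135) = 5.932 pp.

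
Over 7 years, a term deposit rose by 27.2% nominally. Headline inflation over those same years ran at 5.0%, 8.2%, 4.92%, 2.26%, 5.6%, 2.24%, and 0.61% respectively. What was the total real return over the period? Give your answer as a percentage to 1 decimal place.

-3.9%

Cumulative inflation factor: 1.050 × 1.082 × 1.0492 × 1.0226 × 1.056 × 1.0224 × 1.0061 ≈ 1.32406.
Nominal growth factor: 1.27200. Real growth factor = 1.27200 / 1.32406 ≈ 0.96068.
Total real return ≈ -3.9316%.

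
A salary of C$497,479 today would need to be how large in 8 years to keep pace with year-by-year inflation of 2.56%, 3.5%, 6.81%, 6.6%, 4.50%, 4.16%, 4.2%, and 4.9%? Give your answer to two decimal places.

C$715,356.79

Cumulative price-level factor: 1.0256 × 1.035 × 1.0681 × 1.066 × 1.0450 × 1.0416 × 1.042 × 1.049 ≈ 1.4379637918.
Multiplying C$497,479 by the price-level factor gives the future nominal sum.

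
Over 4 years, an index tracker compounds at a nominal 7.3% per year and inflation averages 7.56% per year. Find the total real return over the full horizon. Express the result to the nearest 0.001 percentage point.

-0.963%

The annual real rate is (1+7.3%)/(1+7.56%) − 1 = -0.2417%.
Compounded over 4 years: (1 + -0.002417)^4 − 1 ≈ -0.00963.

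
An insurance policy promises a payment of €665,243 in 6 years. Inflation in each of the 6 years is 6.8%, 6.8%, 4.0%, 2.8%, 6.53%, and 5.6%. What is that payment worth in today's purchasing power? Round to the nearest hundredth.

Price-level factor over 6 years: 1.068 × 1.068 × 1.040 × 1.028 × 1.0653 × 1.056 ≈ 1.3718442414.
Purchasing power today: €665,243 divided by that factor.

€484,926.04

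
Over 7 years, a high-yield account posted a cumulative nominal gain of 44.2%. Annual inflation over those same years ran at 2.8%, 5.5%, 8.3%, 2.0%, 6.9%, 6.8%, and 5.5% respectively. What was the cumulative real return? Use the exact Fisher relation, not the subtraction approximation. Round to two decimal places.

-0.07%

Cumulative inflation factor: 1.028 × 1.055 × 1.083 × 1.020 × 1.069 × 1.068 × 1.055 ≈ 1.44303.
Nominal growth factor: 1.44200. Real growth factor = 1.44200 / 1.44303 ≈ 0.99929.
Total real return ≈ -0.0714%.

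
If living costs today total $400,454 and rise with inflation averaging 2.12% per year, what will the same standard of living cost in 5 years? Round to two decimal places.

Cumulative price-level factor: (1+2.12%)^5 ≈ 1.1105906955.
Multiplying $400,454 by the price-level factor gives the future nominal sum.

$444,740.49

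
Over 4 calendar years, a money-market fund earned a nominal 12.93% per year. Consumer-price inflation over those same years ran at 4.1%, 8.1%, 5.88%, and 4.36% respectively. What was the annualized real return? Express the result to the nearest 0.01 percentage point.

Cumulative inflation factor: 1.041 × 1.081 × 1.0588 × 1.0436 ≈ 1.24344.
Nominal growth factor: 1.62644. Real growth factor = 1.62644 / 1.24344 ≈ 1.30802.
Annualized: 1.30802^(1/4) − 1 ≈ 0.06943.

6.94%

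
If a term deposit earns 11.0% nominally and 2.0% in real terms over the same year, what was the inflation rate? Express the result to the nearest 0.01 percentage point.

8.82%

From (1+r_nom) = (1+r_real)(1+π), we get 1+π = (1 + 11.0%)/(1 + 2.0%) = 1.110/1.020 ≈ 1.08824.
So π ≈ 8.8235%.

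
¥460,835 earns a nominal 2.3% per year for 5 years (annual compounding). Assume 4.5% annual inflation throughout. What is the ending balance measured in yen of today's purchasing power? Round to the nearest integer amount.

¥414,326

Nominal value at maturity: ¥460,835 × (1 + 2.3%)^5 ≈ ¥516,326.
Price-level factor over 5 years: (1 + 4.5%)^5 ≈ 1.2461819377.
The maturity value deflated by that factor is the answer in today's purchasing power.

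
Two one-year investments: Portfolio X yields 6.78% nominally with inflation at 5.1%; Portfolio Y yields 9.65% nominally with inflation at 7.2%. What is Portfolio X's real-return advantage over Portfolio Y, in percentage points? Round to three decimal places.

-0.687

Portfolio X real return: 1.0678/1.051 − 1 = 1.5985%.
Portfolio Y real return: 1.0965/1.072 − 1 = 2.2854%.
Difference: 1.5985 − 2.2854 = -0.6869 pp.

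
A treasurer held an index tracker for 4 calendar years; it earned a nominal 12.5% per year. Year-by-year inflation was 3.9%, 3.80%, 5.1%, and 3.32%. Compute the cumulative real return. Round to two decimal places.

Cumulative inflation factor: 1.039 × 1.0380 × 1.051 × 1.0332 ≈ 1.17112.
Nominal growth factor: 1.60181. Real growth factor = 1.60181 / 1.17112 ≈ 1.36776.
Total real return ≈ 36.7761%.

36.78%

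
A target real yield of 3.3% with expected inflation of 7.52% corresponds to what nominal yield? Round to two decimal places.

By the Fisher equation, 1 + r_nom = (1 + 3.3%)(1 + 7.52%) = 1.033 × 1.0752 = 1.1106816.
So r_nom = 11.06816%.

11.07%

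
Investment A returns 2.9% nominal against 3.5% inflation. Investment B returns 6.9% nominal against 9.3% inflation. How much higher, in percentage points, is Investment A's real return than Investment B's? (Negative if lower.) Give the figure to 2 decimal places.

Investment A real return: 1.029/1.035 − 1 = -0.580%.
Investment B real return: 1.069/1.093 − 1 = -2.196%.
Difference: -0.580 − (-2.196) = 1.616 pp.

1.62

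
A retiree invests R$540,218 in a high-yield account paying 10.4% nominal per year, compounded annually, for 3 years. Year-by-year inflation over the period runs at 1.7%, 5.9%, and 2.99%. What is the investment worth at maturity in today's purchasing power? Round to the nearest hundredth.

Nominal value at maturity: R$540,218 × (1 + 10.4%)^3 ≈ R$726,902.68.
Price-level factor over 3 years: 1.017 × 1.059 × 1.0299 = 1.1092053897.
Dividing the nominal maturity value by the price-level factor gives the value in today's money.

R$655,336.41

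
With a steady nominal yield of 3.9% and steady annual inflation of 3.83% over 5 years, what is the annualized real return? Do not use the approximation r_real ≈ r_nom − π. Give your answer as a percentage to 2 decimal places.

With constant rates the annual real return is the same each year: (1+3.9%)/(1+3.83%) − 1 = 0.00067.

0.07%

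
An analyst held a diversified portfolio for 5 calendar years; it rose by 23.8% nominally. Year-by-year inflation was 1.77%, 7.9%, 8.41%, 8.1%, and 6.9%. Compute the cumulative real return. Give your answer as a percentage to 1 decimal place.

-10.0%

Cumulative inflation factor: 1.0177 × 1.079 × 1.0841 × 1.081 × 1.069 ≈ 1.37567.
Nominal growth factor: 1.23800. Real growth factor = 1.23800 / 1.37567 ≈ 0.89993.
Total real return ≈ -10.0074%.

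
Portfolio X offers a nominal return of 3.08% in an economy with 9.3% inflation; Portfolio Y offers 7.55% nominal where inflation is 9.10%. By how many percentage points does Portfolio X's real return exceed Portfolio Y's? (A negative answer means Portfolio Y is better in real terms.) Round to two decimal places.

Portfolio X real return: 1.0308/1.093 − 1 = -5.691%.
Portfolio Y real return: 1.0755/1.0910 − 1 = -1.421%.
Difference: -5.691 − (-1.421) = -4.270 pp.

-4.27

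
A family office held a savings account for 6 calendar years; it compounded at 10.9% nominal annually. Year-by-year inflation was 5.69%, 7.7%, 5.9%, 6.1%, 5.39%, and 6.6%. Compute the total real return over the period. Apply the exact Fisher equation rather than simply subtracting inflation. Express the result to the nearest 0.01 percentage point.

29.47%

Cumulative inflation factor: 1.0569 × 1.077 × 1.059 × 1.061 × 1.0539 × 1.066 ≈ 1.43687.
Nominal growth factor: 1.86033. Real growth factor = 1.86033 / 1.43687 ≈ 1.29471.
Total real return ≈ 29.4708%.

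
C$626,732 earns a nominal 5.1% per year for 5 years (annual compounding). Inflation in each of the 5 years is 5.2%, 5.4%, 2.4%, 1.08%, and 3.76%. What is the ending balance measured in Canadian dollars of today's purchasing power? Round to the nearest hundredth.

Nominal value at maturity: C$626,732 × (1 + 5.1%)^5 ≈ C$803,702.74.
Price-level factor over 5 years: 1.052 × 1.054 × 1.024 × 1.0108 × 1.0376 ≈ 1.1908347617.
The maturity value deflated by that factor is the answer in today's purchasing power.

C$674,907.02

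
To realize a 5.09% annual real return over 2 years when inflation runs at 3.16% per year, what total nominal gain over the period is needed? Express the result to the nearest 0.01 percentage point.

17.53%

Required annual nominal rate: (1+5.09%)(1+3.16%) − 1 = 8.410844%.
Cumulative over 2 years: (1 + 0.08410844)^2 − 1 ≈ 0.17529.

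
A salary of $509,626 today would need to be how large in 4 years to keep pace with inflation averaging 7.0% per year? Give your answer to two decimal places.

$668,015.73

Cumulative price-level factor: (1+7.0%)^4 = 1.31079601.
Multiplying $509,626 by the price-level factor gives the future nominal sum.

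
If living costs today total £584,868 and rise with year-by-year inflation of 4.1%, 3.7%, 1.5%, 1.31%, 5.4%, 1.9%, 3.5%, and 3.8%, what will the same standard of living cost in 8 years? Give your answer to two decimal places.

£749,131.75

Cumulative price-level factor: 1.041 × 1.037 × 1.015 × 1.0131 × 1.054 × 1.019 × 1.035 × 1.038 ≈ 1.2808561023.
The nominal amount required is £584,868 scaled up by that factor.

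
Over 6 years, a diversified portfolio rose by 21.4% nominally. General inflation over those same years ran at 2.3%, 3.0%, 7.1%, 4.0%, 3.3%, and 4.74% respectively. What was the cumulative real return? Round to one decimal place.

Cumulative inflation factor: 1.023 × 1.030 × 1.071 × 1.040 × 1.033 × 1.0474 ≈ 1.26984.
Nominal growth factor: 1.21400. Real growth factor = 1.21400 / 1.26984 ≈ 0.95603.
Total real return ≈ -4.3973%.

-4.4%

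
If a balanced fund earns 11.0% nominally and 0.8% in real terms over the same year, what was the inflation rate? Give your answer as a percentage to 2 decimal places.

From (1+r_nom) = (1+r_real)(1+π), we get 1+π = (1 + 11.0%)/(1 + 0.8%) = 1.110/1.008 ≈ 1.10119.
So π ≈ 10.1190%.

10.12%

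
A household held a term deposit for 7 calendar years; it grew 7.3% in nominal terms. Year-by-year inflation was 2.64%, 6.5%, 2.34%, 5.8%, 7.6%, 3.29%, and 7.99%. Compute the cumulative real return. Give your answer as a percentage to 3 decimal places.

Cumulative inflation factor: 1.0264 × 1.065 × 1.0234 × 1.058 × 1.076 × 1.0329 × 1.0799 ≈ 1.42053.
Nominal growth factor: 1.07300. Real growth factor = 1.07300 / 1.42053 ≈ 0.75535.
Total real return ≈ -24.4650%.

-24.465%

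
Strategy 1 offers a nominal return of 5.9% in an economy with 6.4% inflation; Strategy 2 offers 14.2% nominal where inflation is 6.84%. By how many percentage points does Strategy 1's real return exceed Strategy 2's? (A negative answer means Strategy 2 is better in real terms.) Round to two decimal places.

-7.36

Strategy 1 real return: 1.059/1.064 − 1 = -0.470%.
Strategy 2 real return: 1.142/1.0684 − 1 = 6.889%.
Difference: -0.470 − 6.889 = -7.359 pp.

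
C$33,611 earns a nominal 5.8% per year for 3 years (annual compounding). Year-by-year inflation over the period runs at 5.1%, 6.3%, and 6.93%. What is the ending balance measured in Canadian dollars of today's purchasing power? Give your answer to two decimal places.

Nominal value at maturity: C$33,611 × (1 + 5.8%)^3 ≈ C$39,805.07.
Price-level factor over 3 years: 1.051 × 1.063 × 1.0693 = 1.1946358609.
The maturity value deflated by that factor is the answer in today's purchasing power.

C$33,319.84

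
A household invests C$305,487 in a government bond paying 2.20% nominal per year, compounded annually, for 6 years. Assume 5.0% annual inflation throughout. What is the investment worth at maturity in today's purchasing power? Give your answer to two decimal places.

Nominal value at maturity: C$305,487 × (1 + 2.20%)^6 ≈ C$348,095.26.
Price-level factor over 6 years: (1 + 5.0%)^6 ≈ 1.3400956406.
Dividing the nominal maturity value by the price-level factor gives the value in today's money.

C$259,754.04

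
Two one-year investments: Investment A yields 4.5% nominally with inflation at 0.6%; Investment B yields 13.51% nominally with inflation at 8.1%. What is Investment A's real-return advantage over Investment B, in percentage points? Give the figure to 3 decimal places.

Investment A real return: 1.045/1.006 − 1 = 3.8767%.
Investment B real return: 1.1351/1.081 − 1 = 5.0046%.
Difference: 3.8767 − 5.0046 = -1.1279 pp.

-1.128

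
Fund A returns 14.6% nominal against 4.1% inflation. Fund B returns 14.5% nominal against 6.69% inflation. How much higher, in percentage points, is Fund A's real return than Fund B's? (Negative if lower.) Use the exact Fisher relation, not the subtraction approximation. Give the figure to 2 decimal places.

2.77

Fund A real return: 1.146/1.041 − 1 = 10.086%.
Fund B real return: 1.145/1.0669 − 1 = 7.320%.
Difference: 10.086 − 7.320 = 2.766 pp.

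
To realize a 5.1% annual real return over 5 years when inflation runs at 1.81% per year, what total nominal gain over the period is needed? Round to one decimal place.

40.3%

Required annual nominal rate: (1+5.1%)(1+1.81%) − 1 = 7.00231%.
Cumulative over 5 years: (1 + 0.0700231)^5 − 1 ≈ 0.40270.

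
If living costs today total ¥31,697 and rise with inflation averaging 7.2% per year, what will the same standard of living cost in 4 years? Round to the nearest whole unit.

Cumulative price-level factor: (1+7.2%)^4 ≈ 1.3206238659.
The nominal amount required is ¥31,697 scaled up by that factor.

¥41,860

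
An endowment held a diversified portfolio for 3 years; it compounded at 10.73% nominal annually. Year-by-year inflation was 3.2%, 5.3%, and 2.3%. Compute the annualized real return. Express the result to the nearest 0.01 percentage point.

6.89%

Cumulative inflation factor: 1.032 × 1.053 × 1.023 ≈ 1.11169.
Nominal growth factor: 1.35768. Real growth factor = 1.35768 / 1.11169 ≈ 1.22127.
Annualized: 1.22127^(1/3) − 1 ≈ 0.06890.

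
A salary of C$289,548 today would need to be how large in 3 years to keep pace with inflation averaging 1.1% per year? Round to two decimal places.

Cumulative price-level factor: (1+1.1%)^3 = 1.033364331.
The nominal amount required is C$289,548 scaled up by that factor.

C$299,208.58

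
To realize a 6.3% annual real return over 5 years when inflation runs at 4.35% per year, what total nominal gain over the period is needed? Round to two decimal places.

Required annual nominal rate: (1+6.3%)(1+4.35%) − 1 = 10.92405%.
Cumulative over 5 years: (1 + 0.1092405)^5 − 1 ≈ 0.67930.

67.93%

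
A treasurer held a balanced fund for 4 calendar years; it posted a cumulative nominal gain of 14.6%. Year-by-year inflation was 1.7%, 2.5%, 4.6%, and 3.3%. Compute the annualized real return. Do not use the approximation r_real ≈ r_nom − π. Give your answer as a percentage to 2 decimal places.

0.43%

Cumulative inflation factor: 1.017 × 1.025 × 1.046 × 1.033 ≈ 1.12636.
Nominal growth factor: 1.14600. Real growth factor = 1.14600 / 1.12636 ≈ 1.01744.
Annualized: 1.01744^(1/4) − 1 ≈ 0.00433.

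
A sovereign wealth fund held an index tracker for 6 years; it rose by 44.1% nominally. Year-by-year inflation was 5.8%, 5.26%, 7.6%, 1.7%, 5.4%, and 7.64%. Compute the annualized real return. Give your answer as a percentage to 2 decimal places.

0.69%

Cumulative inflation factor: 1.058 × 1.0526 × 1.076 × 1.017 × 1.054 × 1.0764 ≈ 1.38260.
Nominal growth factor: 1.44100. Real growth factor = 1.44100 / 1.38260 ≈ 1.04224.
Annualized: 1.04224^(1/6) − 1 ≈ 0.00692.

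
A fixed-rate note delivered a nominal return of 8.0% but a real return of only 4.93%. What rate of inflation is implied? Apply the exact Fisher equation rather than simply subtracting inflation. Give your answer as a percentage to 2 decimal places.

From (1+r_nom) = (1+r_real)(1+π), we get 1+π = (1 + 8.0%)/(1 + 4.93%) = 1.080/1.0493 ≈ 1.02926.
So π ≈ 2.9258%.

2.93%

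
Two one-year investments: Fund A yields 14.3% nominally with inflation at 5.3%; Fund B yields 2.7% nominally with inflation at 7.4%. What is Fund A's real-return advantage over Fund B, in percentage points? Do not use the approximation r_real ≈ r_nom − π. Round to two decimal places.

12.92

Fund A real return: 1.143/1.053 − 1 = 8.547%.
Fund B real return: 1.027/1.074 − 1 = -4.376%.
Difference: 8.547 − (-4.376) = 12.923 pp.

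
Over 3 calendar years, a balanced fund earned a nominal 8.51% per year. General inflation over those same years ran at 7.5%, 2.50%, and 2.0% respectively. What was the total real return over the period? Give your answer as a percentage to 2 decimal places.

Cumulative inflation factor: 1.075 × 1.0250 × 1.020 ≈ 1.12391.
Nominal growth factor: 1.27764. Real growth factor = 1.27764 / 1.12391 ≈ 1.13678.
Total real return ≈ 13.6781%.

13.68%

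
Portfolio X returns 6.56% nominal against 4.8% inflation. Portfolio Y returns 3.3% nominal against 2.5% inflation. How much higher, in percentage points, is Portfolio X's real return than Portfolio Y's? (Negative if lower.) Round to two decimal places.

Portfolio X real return: 1.0656/1.048 − 1 = 1.679%.
Portfolio Y real return: 1.033/1.025 − 1 = 0.780%.
Difference: 1.679 − 0.780 = 0.899 pp.

0.90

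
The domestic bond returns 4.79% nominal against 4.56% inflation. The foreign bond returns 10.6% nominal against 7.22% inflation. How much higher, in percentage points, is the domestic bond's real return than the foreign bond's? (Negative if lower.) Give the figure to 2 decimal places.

-2.93

The domestic bond real return: 1.0479/1.0456 − 1 = 0.220%.
The foreign bond real return: 1.106/1.0722 − 1 = 3.152%.
Difference: 0.220 − 3.152 = -2.932 pp.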